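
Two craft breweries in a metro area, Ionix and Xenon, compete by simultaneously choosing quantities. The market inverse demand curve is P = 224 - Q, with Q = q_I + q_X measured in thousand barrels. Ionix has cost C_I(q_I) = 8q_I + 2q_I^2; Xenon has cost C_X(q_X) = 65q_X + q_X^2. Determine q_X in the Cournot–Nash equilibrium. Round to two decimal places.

Ionix's profit: π_I = (224 - Q)q_I - (8q_I + 2q_I²). Setting ∂π_I/∂q_I = 0: 216 - 6q_I - (q_X) = 0.
Xenon's first-order condition: 159 - 4q_X - (q_I) = 0.
Best responses: q_I = (216 - q_X)/6, q_X = (159 - q_I)/4.
Solving the pair: q_I = 705/23, q_X = 738/23.

32.09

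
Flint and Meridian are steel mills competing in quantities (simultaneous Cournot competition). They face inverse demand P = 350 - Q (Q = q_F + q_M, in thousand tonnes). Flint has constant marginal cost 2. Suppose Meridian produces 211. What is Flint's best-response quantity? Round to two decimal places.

With the rival's output fixed at 211, Flint's profit is π_F = (350 - 211 - q_F)q_F - (2q_F) = (139 - q_F)q_F - (2q_F).
∂π_F/∂q_F = 137 - 2q_F = 0, so q_F = 137/2.

68.50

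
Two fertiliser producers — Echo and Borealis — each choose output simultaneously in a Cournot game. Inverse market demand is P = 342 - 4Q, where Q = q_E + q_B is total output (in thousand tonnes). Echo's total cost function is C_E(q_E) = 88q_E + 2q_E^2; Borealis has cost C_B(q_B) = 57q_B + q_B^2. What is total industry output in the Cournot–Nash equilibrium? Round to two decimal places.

Echo's profit: π_E = (342 - 4Q)q_E - (88q_E + 2q_E²). Setting ∂π_E/∂q_E = 0: 254 - 12q_E - 4(q_B) = 0.
Borealis's profit: π_B = (342 - 4Q)q_B - (57q_B + q_B²). Setting ∂π_B/∂q_B = 0: 285 - 10q_B - 4(q_E) = 0.
So q_E = (254 - 4q_B)/12 and q_B = (285 - 4q_E)/10.
Solving the pair: q_E = 175/13, q_B = 601/26.
Total output Q = 175/13 + 601/26 = 951/26.

36.58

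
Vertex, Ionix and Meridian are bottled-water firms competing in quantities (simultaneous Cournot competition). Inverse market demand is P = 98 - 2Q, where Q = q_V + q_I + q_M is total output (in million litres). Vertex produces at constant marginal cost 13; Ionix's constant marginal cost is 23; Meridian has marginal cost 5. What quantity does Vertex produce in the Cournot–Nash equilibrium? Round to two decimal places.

Vertex's profit: π_V = (98 - 2Q)q_V - (13q_V). Setting ∂π_V/∂q_V = 0: 85 - 4q_V - 2(q_I + q_M) = 0.
Ionix's profit: π_I = (98 - 2Q)q_I - (23q_I). Setting ∂π_I/∂q_I = 0: 75 - 4q_I - 2(q_V + q_M) = 0.
Meridian's profit: π_M = (98 - 2Q)q_M - (5q_M). Setting ∂π_M/∂q_M = 0: 93 - 4q_M - 2(q_V + q_I) = 0.
Adding the 3 conditions: 253 − 4Q − 4Q = 0, i.e. Q = 253/8.
Back-substituting: q_V = (85 − 253/4)/2 = 87/8, q_I = (75 − 253/4)/2 = 47/8, q_M = (93 − 253/4)/2 = 119/8.

10.88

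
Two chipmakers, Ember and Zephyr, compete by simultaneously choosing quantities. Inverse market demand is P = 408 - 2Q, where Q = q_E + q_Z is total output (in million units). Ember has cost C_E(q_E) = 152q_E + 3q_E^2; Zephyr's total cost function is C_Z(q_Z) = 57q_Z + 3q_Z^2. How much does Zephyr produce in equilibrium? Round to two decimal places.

31.23

Ember's profit: π_E = (408 - 2Q)q_E - (152q_E + 3q_E²). Setting ∂π_E/∂q_E = 0: 256 - 10q_E - 2(q_Z) = 0.
Zephyr's profit: π_Z = (408 - 2Q)q_Z - (57q_Z + 3q_Z²). Setting ∂π_Z/∂q_Z = 0: 351 - 10q_Z - 2(q_E) = 0.
Rearranging gives the reaction functions q_E = (256 - 2q_Z)/10 and q_Z = (351 - 2q_E)/10.
Solving the pair: q_E = 929/48, q_Z = 1499/48.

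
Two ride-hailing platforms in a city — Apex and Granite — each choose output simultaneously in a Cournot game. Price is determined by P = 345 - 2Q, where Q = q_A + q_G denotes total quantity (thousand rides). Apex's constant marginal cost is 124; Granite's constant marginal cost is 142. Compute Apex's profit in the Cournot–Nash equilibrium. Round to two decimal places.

Apex's profit: π_A = (345 - 2Q)q_A - (124q_A). Setting ∂π_A/∂q_A = 0: 221 - 4q_A - 2(q_G) = 0.
Granite's profit: π_G = (345 - 2Q)q_G - (142q_G). Setting ∂π_G/∂q_G = 0: 203 - 4q_G - 2(q_A) = 0.
Best responses: q_A = (221 - 2q_G)/4, q_G = (203 - 2q_A)/4.
Substituting one into the other gives q_A = 239/6 and q_G = 185/6.
Price P = 345 - 2·(212/3) = 611/3.
Apex's profit: (611/3 - 124)·(239/6) = 3173.3889.

3173.39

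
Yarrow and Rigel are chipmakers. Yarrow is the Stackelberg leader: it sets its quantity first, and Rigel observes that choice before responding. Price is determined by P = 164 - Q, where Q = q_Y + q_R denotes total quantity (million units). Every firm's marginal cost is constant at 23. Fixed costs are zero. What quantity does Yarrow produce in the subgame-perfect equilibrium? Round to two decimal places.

Solve by backward induction. Given q_Y, the follower Rigel maximises π_R = (164 - q_Y - q_R)q_R - 23q_R.
Follower FOC: 141 - q_Y - 2q_R = 0, so q_R(q_Y) = (141 - q_Y)/2.
Yarrow substitutes q_R(q_Y) into its own profit: π_Y = q_Y(164 - q_Y - (141 - q_Y)/2) - 23q_Y = (187/2 - (1/2)q_Y)q_Y - 23q_Y.
The leader's first-order condition 141/2 - q_Y = 0 yields q_Y = 141/2.
Then q_R = (141 - 141/2)/2 = 141/4.

70.50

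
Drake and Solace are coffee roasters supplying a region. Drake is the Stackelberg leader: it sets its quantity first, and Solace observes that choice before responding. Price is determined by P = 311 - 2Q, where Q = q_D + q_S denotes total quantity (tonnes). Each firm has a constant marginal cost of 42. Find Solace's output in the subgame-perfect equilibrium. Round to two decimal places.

33.63

Solve by backward induction. Given q_D, the follower Solace maximises π_S = (311 - 2q_D - 2q_S)q_S - 42q_S.
∂π_S/∂q_S = 269 - 2q_D - 4q_S = 0 gives the reaction function q_S = (269 - 2q_D)/4.
Drake substitutes q_S(q_D) into its own profit: π_D = q_D(311 - 2q_D - (269 - 2q_D)/2) - 42q_D = (353/2 - q_D)q_D - 42q_D.
Leader FOC: 269/2 - 2q_D = 0, so q_D = 269/4.
Then q_S = (269 - 2·(269/4))/4 = 269/8.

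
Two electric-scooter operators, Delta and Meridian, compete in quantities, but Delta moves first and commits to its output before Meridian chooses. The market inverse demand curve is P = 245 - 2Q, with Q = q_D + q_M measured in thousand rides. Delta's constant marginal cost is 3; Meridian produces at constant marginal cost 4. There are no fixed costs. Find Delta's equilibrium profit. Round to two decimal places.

3690.56

Solve by backward induction. Given q_D, the follower Meridian maximises π_M = (245 - 2q_D - 2q_M)q_M - 4q_M.
Setting the follower's marginal profit to zero, 241 - 2q_D - 4q_M = 0, i.e. q_M = (241 - 2q_D)/4.
Delta substitutes q_M(q_D) into its own profit: π_D = q_D(245 - 2q_D - (241 - 2q_D)/2) - 3q_D = (249/2 - q_D)q_D - 3q_D.
Maximising: ∂π_D/∂q_D = 243/2 - 2q_D = 0, giving q_D = 243/4.
Then q_M = (241 - 2·(243/4))/4 = 239/8.
Price P = 245 - 2·(725/8) = 255/4.
Delta's profit: (255/4 - 3)·(243/4) = 3690.5625.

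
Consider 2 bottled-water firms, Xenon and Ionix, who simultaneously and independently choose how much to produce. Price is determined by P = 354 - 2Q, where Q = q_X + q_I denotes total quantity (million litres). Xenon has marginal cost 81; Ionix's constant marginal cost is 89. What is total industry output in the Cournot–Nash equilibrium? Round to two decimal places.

Xenon's profit: π_X = (354 - 2Q)q_X - (81q_X). Setting ∂π_X/∂q_X = 0: 273 - 4q_X - 2(q_I) = 0.
Ionix's profit: π_I = (354 - 2Q)q_I - (89q_I). Setting ∂π_I/∂q_I = 0: 265 - 4q_I - 2(q_X) = 0.
Rearranging gives the reaction functions q_X = (273 - 2q_I)/4 and q_I = (265 - 2q_X)/4.
Substituting one into the other gives q_X = 281/6 and q_I = 257/6.
Total output Q = 281/6 + 257/6 = 269/3.

89.67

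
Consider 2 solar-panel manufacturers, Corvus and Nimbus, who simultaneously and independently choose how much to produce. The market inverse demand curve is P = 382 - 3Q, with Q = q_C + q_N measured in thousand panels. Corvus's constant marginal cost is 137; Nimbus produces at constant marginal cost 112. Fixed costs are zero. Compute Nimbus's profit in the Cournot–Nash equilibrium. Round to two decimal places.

3223.15

Corvus's profit: π_C = (382 - 3Q)q_C - (137q_C). Setting ∂π_C/∂q_C = 0: 245 - 6q_C - 3(q_N) = 0.
Nimbus's first-order condition: 270 - 6q_N - 3(q_C) = 0.
So q_C = (245 - 3q_N)/6 and q_N = (270 - 3q_C)/6.
Substituting one into the other gives q_C = 220/9 and q_N = 295/9.
Price P = 382 - 3·(515/9) = 631/3.
Nimbus's profit: (631/3 - 112)·(295/9) = 3223.1481.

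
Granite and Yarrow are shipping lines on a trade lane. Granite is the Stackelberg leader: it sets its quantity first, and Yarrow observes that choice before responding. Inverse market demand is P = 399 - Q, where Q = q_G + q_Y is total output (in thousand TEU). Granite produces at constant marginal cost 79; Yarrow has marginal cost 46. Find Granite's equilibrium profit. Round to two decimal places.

Solve by backward induction. Given q_G, the follower Yarrow maximises π_Y = (399 - q_G - q_Y)q_Y - 46q_Y.
Setting the follower's marginal profit to zero, 353 - q_G - 2q_Y = 0, i.e. q_Y = (353 - q_G)/2.
Granite substitutes q_Y(q_G) into its own profit: π_G = q_G(399 - q_G - (353 - q_G)/2) - 79q_G = (445/2 - (1/2)q_G)q_G - 79q_G.
Maximising: ∂π_G/∂q_G = 287/2 - q_G = 0, giving q_G = 287/2.
Then q_Y = (353 - 287/2)/2 = 419/4.
Price P = 399 - 993/4 = 603/4.
Granite's profit: (603/4 - 79)·(287/2) = 10296.1250.

10296.13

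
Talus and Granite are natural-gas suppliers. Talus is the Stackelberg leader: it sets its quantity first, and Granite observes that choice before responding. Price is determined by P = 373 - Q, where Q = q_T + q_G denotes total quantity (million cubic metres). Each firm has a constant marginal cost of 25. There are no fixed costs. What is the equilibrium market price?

112

The follower Granite best-responds to any q_T: π_G = (373 - Q)q_G - 25q_G.
Follower FOC: 348 - q_T - 2q_G = 0, so q_G(q_T) = (348 - q_T)/2.
The leader anticipates this reaction. Substituting into P = 373 - Q gives P = 199 - (1/2)q_T, so π_T = (199 - (1/2)q_T)q_T - 25q_T.
The leader's first-order condition 174 - q_T = 0 yields q_T = 174.
Then q_G = (348 - 174)/2 = 87.
Total output Q = 261, so price P = 373 - 261 = 112.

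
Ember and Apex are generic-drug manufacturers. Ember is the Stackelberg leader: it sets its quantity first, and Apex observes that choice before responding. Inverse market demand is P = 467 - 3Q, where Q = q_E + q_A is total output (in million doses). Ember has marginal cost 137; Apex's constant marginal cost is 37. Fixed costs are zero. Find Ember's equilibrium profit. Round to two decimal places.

2204.17

The follower Apex best-responds to any q_E: π_A = (467 - 3Q)q_A - 37q_A.
∂π_A/∂q_A = 430 - 3q_E - 6q_A = 0 gives the reaction function q_A = (430 - 3q_E)/6.
Ember substitutes q_A(q_E) into its own profit: π_E = q_E(467 - 3q_E - (430 - 3q_E)/2) - 137q_E = (252 - (3/2)q_E)q_E - 137q_E.
Maximising: ∂π_E/∂q_E = 115 - 3q_E = 0, giving q_E = 115/3.
Then q_A = (430 - 3·(115/3))/6 = 105/2.
Price P = 467 - 3·(545/6) = 389/2.
Ember's profit: (389/2 - 137)·(115/3) = 2204.1667.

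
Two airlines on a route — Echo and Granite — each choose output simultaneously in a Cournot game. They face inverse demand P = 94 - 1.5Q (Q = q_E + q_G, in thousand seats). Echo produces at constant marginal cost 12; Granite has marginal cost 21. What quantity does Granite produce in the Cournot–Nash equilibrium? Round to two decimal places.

14.22

Echo's profit: π_E = (94 - 1.5Q)q_E - (12q_E). Setting ∂π_E/∂q_E = 0: 82 - 3q_E - (3/2)(q_G) = 0.
Granite's profit: π_G = (94 - 1.5Q)q_G - (21q_G). Setting ∂π_G/∂q_G = 0: 73 - 3q_G - (3/2)(q_E) = 0.
So q_E = (82 - (3/2)q_G)/3 and q_G = (73 - (3/2)q_E)/3.
Substituting one into the other gives q_E = 182/9 and q_G = 128/9.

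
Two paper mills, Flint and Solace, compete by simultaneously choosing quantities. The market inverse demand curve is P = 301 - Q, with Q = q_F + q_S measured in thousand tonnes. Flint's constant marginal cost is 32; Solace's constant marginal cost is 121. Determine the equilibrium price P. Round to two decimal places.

Flint's profit: π_F = (301 - Q)q_F - (32q_F). Setting ∂π_F/∂q_F = 0: 269 - 2q_F - (q_S) = 0.
Solace's first-order condition: 180 - 2q_S - (q_F) = 0.
Rearranging gives the reaction functions q_F = (269 - q_S)/2 and q_S = (180 - q_F)/2.
Substituting one into the other gives q_F = 358/3 and q_S = 91/3.
Total output Q = 449/3, so price P = 301 - 449/3 = 454/3.

151.33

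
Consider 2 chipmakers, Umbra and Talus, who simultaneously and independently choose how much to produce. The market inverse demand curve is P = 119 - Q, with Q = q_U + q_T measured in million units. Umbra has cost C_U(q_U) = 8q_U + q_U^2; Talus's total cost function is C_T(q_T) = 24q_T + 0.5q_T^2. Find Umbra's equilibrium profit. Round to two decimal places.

Umbra's profit: π_U = (119 - Q)q_U - (8q_U + q_U²). Setting ∂π_U/∂q_U = 0: 111 - 4q_U - (q_T) = 0.
Talus's first-order condition: 95 - 3q_T - (q_U) = 0.
So q_U = (111 - q_T)/4 and q_T = (95 - q_U)/3.
Substituting one into the other gives q_U = 238/11 and q_T = 269/11.
Price P = 119 - 507/11 = 802/11.
Umbra's profit: (802/11)·(238/11) - 8·(238/11) - (238/11)² = 936.2645.

936.26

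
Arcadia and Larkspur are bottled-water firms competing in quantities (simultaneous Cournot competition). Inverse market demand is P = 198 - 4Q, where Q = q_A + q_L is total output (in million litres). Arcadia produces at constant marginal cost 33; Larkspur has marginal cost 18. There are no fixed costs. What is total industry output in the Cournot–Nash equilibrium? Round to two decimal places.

28.75

Arcadia's profit: π_A = (198 - 4Q)q_A - (33q_A). Setting ∂π_A/∂q_A = 0: 165 - 8q_A - 4(q_L) = 0.
Larkspur's profit: π_L = (198 - 4Q)q_L - (18q_L). Setting ∂π_L/∂q_L = 0: 180 - 8q_L - 4(q_A) = 0.
So q_A = (165 - 4q_L)/8 and q_L = (180 - 4q_A)/8.
Solving the pair: q_A = 25/2, q_L = 65/4.
Total output Q = 25/2 + 65/4 = 115/4.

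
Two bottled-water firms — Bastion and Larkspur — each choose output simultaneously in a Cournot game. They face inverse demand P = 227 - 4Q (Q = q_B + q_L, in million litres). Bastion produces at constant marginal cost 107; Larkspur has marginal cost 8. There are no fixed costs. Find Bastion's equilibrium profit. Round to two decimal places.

Bastion's profit: π_B = (227 - 4Q)q_B - (107q_B). Setting ∂π_B/∂q_B = 0: 120 - 8q_B - 4(q_L) = 0.
Larkspur's profit: π_L = (227 - 4Q)q_L - (8q_L). Setting ∂π_L/∂q_L = 0: 219 - 8q_L - 4(q_B) = 0.
So q_B = (120 - 4q_L)/8 and q_L = (219 - 4q_B)/8.
Solving the pair: q_B = 7/4, q_L = 53/2.
Price P = 227 - 4·(113/4) = 114.
Bastion's profit: (114 - 107)·(7/4) = 49/4.

12.25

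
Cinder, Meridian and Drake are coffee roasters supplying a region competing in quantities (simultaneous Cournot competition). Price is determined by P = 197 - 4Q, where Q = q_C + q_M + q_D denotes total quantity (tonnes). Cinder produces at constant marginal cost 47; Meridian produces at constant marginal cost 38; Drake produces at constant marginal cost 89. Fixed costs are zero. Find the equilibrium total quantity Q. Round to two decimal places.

Cinder's profit: π_C = (197 - 4Q)q_C - (47q_C). Setting ∂π_C/∂q_C = 0: 150 - 8q_C - 4(q_M + q_D) = 0.
Meridian's profit: π_M = (197 - 4Q)q_M - (38q_M). Setting ∂π_M/∂q_M = 0: 159 - 8q_M - 4(q_C + q_D) = 0.
Drake's first-order condition: 108 - 8q_D - 4(q_C + q_M) = 0.
Summing all 3 equations gives 417 − 16Q = 0, hence Q = 417/16.
Back-substituting: q_C = (150 − 417/4)/4 = 183/16, q_M = (159 − 417/4)/4 = 219/16, q_D = (108 − 417/4)/4 = 15/16.
Total output Q = 183/16 + 219/16 + 15/16 = 417/16.

26.06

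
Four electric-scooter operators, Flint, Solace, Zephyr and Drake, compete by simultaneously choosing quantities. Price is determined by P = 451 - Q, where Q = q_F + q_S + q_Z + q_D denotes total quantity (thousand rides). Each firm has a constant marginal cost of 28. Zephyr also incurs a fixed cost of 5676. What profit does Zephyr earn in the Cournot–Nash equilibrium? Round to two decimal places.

1481.16

Each firm earns π_i = (451 - Q)q_i - 28q_i.
First-order condition (treating rivals' output as given): 423 - 2q_i - Σ_{j≠i} q_j = 0.
With identical firms every q_j equals q_i, so Σ_{j≠i} q_j = 3q_i and 423 = 5q_i, giving q_i = 423/5.
Price P = 451 - 1692/5 = 563/5.
Zephyr's profit: (563/5 - 28)·(423/5) - 5676 = 1481.1600.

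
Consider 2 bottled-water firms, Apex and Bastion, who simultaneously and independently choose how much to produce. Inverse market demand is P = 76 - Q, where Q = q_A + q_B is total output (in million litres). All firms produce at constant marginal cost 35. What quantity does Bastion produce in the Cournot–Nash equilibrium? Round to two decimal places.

13.67

A representative firm's profit is π_i = q_i(76 - Q) - 35q_i.
First-order condition (treating rivals' output as given): 41 - 2q_i - q_j = 0.
By symmetry each firm produces the same amount; substituting q_j = q_i yields q_i = 41/3.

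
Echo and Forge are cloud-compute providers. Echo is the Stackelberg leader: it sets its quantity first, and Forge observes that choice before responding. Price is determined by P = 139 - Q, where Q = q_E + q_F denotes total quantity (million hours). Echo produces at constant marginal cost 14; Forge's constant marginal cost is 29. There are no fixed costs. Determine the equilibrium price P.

Solve by backward induction. Given q_E, the follower Forge maximises π_F = (139 - q_E - q_F)q_F - 29q_F.
∂π_F/∂q_F = 110 - q_E - 2q_F = 0 gives the reaction function q_F = (110 - q_E)/2.
Echo substitutes q_F(q_E) into its own profit: π_E = q_E(139 - q_E - (110 - q_E)/2) - 14q_E = (84 - (1/2)q_E)q_E - 14q_E.
Leader FOC: 70 - q_E = 0, so q_E = 70.
Then q_F = (110 - 70)/2 = 20.
Total output Q = 90, so price P = 139 - 90 = 49.

49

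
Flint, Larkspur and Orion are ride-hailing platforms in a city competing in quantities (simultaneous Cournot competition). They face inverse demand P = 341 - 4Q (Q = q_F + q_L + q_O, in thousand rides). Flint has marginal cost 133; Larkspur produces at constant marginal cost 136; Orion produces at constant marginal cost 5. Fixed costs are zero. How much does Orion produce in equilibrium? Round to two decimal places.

37.19

Flint's profit: π_F = (341 - 4Q)q_F - (133q_F). Setting ∂π_F/∂q_F = 0: 208 - 8q_F - 4(q_L + q_O) = 0.
Larkspur's profit: π_L = (341 - 4Q)q_L - (136q_L). Setting ∂π_L/∂q_L = 0: 205 - 8q_L - 4(q_F + q_O) = 0.
Orion's first-order condition: 336 - 8q_O - 4(q_F + q_L) = 0.
Summing all 3 equations gives 749 − 16Q = 0, hence Q = 749/16.
Back-substituting: q_F = (208 − 749/4)/4 = 83/16, q_L = (205 − 749/4)/4 = 71/16, q_O = (336 − 749/4)/4 = 595/16.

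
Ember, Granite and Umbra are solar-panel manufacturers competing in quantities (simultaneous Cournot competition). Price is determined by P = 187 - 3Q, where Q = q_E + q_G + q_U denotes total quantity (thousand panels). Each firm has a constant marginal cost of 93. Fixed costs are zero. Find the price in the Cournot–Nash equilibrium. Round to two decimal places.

116.50

Each firm earns π_i = (187 - 3Q)q_i - 93q_i.
First-order condition (treating rivals' output as given): 94 - 6q_i - 3·Σ_{j≠i} q_j = 0.
With identical firms every q_j equals q_i, so Σ_{j≠i} q_j = 2q_i and 94 = 12q_i, giving q_i = 47/6.
Total output Q = 47/2, so price P = 187 - 3·(47/2) = 233/2.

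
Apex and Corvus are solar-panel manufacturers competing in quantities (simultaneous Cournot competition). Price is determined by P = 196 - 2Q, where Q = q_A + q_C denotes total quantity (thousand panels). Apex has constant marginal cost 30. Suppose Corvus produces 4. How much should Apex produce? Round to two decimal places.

39.50

With the rival's output fixed at 4, Apex's profit is π_A = (196 - 2·4 - 2q_A)q_A - (30q_A) = (188 - 2q_A)q_A - (30q_A).
∂π_A/∂q_A = 158 - 4q_A = 0, so q_A = 79/2.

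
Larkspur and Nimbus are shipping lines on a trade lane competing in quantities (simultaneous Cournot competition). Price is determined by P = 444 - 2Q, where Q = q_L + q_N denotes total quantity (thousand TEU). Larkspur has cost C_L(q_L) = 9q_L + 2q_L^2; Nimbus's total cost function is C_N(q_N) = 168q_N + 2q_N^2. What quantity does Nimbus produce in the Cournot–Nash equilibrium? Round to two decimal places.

22.30

Larkspur's profit: π_L = (444 - 2Q)q_L - (9q_L + 2q_L²). Setting ∂π_L/∂q_L = 0: 435 - 8q_L - 2(q_N) = 0.
Nimbus's first-order condition: 276 - 8q_N - 2(q_L) = 0.
Best responses: q_L = (435 - 2q_N)/8, q_N = (276 - 2q_L)/8.
Solving the pair: q_L = 244/5, q_N = 223/10.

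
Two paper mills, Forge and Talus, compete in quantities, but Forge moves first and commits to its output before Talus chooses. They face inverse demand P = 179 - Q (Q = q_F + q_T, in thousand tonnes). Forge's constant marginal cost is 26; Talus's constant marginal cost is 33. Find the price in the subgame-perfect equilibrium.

The follower Talus best-responds to any q_F: π_T = (179 - Q)q_T - 33q_T.
Setting the follower's marginal profit to zero, 146 - q_F - 2q_T = 0, i.e. q_T = (146 - q_F)/2.
The leader anticipates this reaction. Substituting into P = 179 - Q gives P = 106 - (1/2)q_F, so π_F = (106 - (1/2)q_F)q_F - 26q_F.
Leader FOC: 80 - q_F = 0, so q_F = 80.
Then q_T = (146 - 80)/2 = 33.
Total output Q = 113, so price P = 179 - 113 = 66.

66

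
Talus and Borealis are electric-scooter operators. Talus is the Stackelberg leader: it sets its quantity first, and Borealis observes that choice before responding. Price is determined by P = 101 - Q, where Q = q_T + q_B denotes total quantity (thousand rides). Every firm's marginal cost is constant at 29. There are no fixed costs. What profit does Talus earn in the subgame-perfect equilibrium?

The follower Borealis best-responds to any q_T: π_B = (101 - Q)q_B - 29q_B.
Setting the follower's marginal profit to zero, 72 - q_T - 2q_B = 0, i.e. q_B = (72 - q_T)/2.
The leader anticipates this reaction. Substituting into P = 101 - Q gives P = 65 - (1/2)q_T, so π_T = (65 - (1/2)q_T)q_T - 29q_T.
Maximising: ∂π_T/∂q_T = 36 - q_T = 0, giving q_T = 36.
Then q_B = (72 - 36)/2 = 18.
Price P = 101 - 54 = 47.
Talus's profit: (47 - 29)·36 = 648.

648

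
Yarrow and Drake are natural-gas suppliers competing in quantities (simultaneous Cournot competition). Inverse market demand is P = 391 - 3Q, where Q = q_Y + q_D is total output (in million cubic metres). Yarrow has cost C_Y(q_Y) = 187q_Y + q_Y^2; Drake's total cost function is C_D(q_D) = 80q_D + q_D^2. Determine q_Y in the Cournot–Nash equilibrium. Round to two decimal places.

Yarrow's profit: π_Y = (391 - 3Q)q_Y - (187q_Y + q_Y²). Setting ∂π_Y/∂q_Y = 0: 204 - 8q_Y - 3(q_D) = 0.
Drake's first-order condition: 311 - 8q_D - 3(q_Y) = 0.
Rearranging gives the reaction functions q_Y = (204 - 3q_D)/8 and q_D = (311 - 3q_Y)/8.
Substituting one into the other gives q_Y = 699/55 and q_D = 1876/55.

12.71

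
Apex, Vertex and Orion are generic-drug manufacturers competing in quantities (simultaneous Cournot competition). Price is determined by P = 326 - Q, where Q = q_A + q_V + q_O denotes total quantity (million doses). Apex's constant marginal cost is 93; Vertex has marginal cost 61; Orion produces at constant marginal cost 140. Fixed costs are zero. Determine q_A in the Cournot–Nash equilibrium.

Apex's profit: π_A = (326 - Q)q_A - (93q_A). Setting ∂π_A/∂q_A = 0: 233 - 2q_A - (q_V + q_O) = 0.
Vertex's first-order condition: 265 - 2q_V - (q_A + q_O) = 0.
Orion's first-order condition: 186 - 2q_O - (q_A + q_V) = 0.
Summing all 3 equations gives 684 − 4Q = 0, hence Q = 171.
Back-substituting: q_A = (233 − 171) = 62, q_V = (265 − 171) = 94, q_O = (186 − 171) = 15.

62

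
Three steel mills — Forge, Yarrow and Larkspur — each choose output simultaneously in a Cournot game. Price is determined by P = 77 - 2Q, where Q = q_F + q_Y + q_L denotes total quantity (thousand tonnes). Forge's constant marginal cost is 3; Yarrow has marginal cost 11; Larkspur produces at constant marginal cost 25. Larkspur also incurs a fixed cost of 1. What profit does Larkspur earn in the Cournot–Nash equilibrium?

Forge's profit: π_F = (77 - 2Q)q_F - (3q_F). Setting ∂π_F/∂q_F = 0: 74 - 4q_F - 2(q_Y + q_L) = 0.
Yarrow's profit: π_Y = (77 - 2Q)q_Y - (11q_Y). Setting ∂π_Y/∂q_Y = 0: 66 - 4q_Y - 2(q_F + q_L) = 0.
Larkspur's profit: π_L = (77 - 2Q)q_L - (25q_L). Setting ∂π_L/∂q_L = 0: 52 - 4q_L - 2(q_F + q_Y) = 0.
Adding the 3 first-order conditions: 192 − 8Q = 0, so Q = 24.
Back-substituting: q_F = (74 − 48)/2 = 13, q_Y = (66 − 48)/2 = 9, q_L = (52 − 48)/2 = 2.
Price P = 77 - 2·24 = 29.
Larkspur's profit: (29 - 25)·2 - 1 = 7.

7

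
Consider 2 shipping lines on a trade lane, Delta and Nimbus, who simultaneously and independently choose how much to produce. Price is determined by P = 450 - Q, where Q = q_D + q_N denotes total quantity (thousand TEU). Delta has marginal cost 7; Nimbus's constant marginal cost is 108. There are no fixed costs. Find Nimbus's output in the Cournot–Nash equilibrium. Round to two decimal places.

Delta's profit: π_D = (450 - Q)q_D - (7q_D). Setting ∂π_D/∂q_D = 0: 443 - 2q_D - (q_N) = 0.
Nimbus's profit: π_N = (450 - Q)q_N - (108q_N). Setting ∂π_N/∂q_N = 0: 342 - 2q_N - (q_D) = 0.
Best responses: q_D = (443 - q_N)/2, q_N = (342 - q_D)/2.
Solving the pair: q_D = 544/3, q_N = 241/3.

80.33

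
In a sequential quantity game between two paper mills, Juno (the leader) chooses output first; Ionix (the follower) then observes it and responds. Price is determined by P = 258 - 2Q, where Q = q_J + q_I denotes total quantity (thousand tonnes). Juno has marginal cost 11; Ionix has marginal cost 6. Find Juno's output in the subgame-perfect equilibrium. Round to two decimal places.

Solve by backward induction. Given q_J, the follower Ionix maximises π_I = (258 - 2q_J - 2q_I)q_I - 6q_I.
∂π_I/∂q_I = 252 - 2q_J - 4q_I = 0 gives the reaction function q_I = (252 - 2q_J)/4.
The leader anticipates this reaction. Substituting into P = 258 - 2Q gives P = 132 - q_J, so π_J = (132 - q_J)q_J - 11q_J.
Leader FOC: 121 - 2q_J = 0, so q_J = 121/2.
Then q_I = (252 - 2·(121/2))/4 = 131/4.

60.50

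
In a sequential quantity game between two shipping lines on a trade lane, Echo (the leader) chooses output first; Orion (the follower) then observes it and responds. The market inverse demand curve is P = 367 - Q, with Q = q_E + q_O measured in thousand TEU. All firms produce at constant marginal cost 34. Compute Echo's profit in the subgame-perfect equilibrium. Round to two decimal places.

Solve by backward induction. Given q_E, the follower Orion maximises π_O = (367 - q_E - q_O)q_O - 34q_O.
∂π_O/∂q_O = 333 - q_E - 2q_O = 0 gives the reaction function q_O = (333 - q_E)/2.
Echo substitutes q_O(q_E) into its own profit: π_E = q_E(367 - q_E - (333 - q_E)/2) - 34q_E = (401/2 - (1/2)q_E)q_E - 34q_E.
Leader FOC: 333/2 - q_E = 0, so q_E = 333/2.
Then q_O = (333 - 333/2)/2 = 333/4.
Price P = 367 - 999/4 = 469/4.
Echo's profit: (469/4 - 34)·(333/2) = 13861.1250.

13861.13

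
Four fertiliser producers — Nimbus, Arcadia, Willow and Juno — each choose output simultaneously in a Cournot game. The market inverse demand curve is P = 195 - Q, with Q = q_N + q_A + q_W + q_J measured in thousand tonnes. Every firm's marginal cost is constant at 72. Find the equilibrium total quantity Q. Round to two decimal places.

A representative firm's profit is π_i = q_i(195 - Q) - 72q_i.
Setting ∂π_i/∂q_i = 0 with rivals' quantities fixed: 123 - 2q_i - Σ_{j≠i} q_j = 0.
With identical firms every q_j equals q_i, so Σ_{j≠i} q_j = 3q_i and 123 = 5q_i, giving q_i = 123/5.
Total output Q = 123/5 + 123/5 + 123/5 + 123/5 = 492/5.

98.40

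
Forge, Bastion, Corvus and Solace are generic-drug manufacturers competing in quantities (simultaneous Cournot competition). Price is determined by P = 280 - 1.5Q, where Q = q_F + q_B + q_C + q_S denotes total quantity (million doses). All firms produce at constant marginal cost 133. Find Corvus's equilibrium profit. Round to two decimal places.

Each firm earns π_i = (280 - 1.5Q)q_i - 133q_i.
Setting ∂π_i/∂q_i = 0 with rivals' quantities fixed: 147 - 3q_i - (3/2)·Σ_{j≠i} q_j = 0.
With identical firms every q_j equals q_i, so Σ_{j≠i} q_j = 3q_i and 147 = (15/2)q_i, giving q_i = 98/5.
Price P = 280 - (3/2)·(392/5) = 812/5.
Corvus's profit: (812/5 - 133)·(98/5) = 576.2400.

576.24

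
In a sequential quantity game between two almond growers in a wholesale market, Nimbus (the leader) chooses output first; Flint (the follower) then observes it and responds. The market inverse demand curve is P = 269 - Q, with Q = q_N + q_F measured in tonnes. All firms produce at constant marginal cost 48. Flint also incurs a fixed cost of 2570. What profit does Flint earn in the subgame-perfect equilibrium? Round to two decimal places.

The follower Flint best-responds to any q_N: π_F = (269 - Q)q_F - 48q_F.
∂π_F/∂q_F = 221 - q_N - 2q_F = 0 gives the reaction function q_F = (221 - q_N)/2.
The leader anticipates this reaction. Substituting into P = 269 - Q gives P = 317/2 - (1/2)q_N, so π_N = (317/2 - (1/2)q_N)q_N - 48q_N.
Leader FOC: 221/2 - q_N = 0, so q_N = 221/2.
Then q_F = (221 - 221/2)/2 = 221/4.
Price P = 269 - 663/4 = 413/4.
Flint's profit: (413/4 - 48)·(221/4) - 2570 = 482.5625.

482.56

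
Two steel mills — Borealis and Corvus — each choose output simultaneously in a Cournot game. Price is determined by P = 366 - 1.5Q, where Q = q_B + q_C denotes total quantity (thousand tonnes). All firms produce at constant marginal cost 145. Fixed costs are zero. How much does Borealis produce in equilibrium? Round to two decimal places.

49.11

A representative firm's profit is π_i = q_i(366 - 1.5Q) - 145q_i.
Setting ∂π_i/∂q_i = 0 with rivals' quantities fixed: 221 - 3q_i - (3/2)q_j = 0.
With identical firms every q_j equals q_i, so q_j = q_i and 221 = (9/2)q_i, giving q_i = 442/9.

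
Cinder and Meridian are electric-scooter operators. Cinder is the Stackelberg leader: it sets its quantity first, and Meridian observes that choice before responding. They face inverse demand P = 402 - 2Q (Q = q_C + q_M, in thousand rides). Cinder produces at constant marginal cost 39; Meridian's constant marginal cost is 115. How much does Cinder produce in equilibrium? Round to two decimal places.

109.75

Solve by backward induction. Given q_C, the follower Meridian maximises π_M = (402 - 2q_C - 2q_M)q_M - 115q_M.
Setting the follower's marginal profit to zero, 287 - 2q_C - 4q_M = 0, i.e. q_M = (287 - 2q_C)/4.
The leader anticipates this reaction. Substituting into P = 402 - 2Q gives P = 517/2 - q_C, so π_C = (517/2 - q_C)q_C - 39q_C.
Leader FOC: 439/2 - 2q_C = 0, so q_C = 439/4.
Then q_M = (287 - 2·(439/4))/4 = 135/8.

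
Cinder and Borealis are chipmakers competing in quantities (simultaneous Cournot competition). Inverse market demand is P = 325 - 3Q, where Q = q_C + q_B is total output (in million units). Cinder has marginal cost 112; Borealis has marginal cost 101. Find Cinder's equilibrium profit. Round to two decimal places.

1511.26

Cinder's profit: π_C = (325 - 3Q)q_C - (112q_C). Setting ∂π_C/∂q_C = 0: 213 - 6q_C - 3(q_B) = 0.
Borealis's profit: π_B = (325 - 3Q)q_B - (101q_B). Setting ∂π_B/∂q_B = 0: 224 - 6q_B - 3(q_C) = 0.
Best responses: q_C = (213 - 3q_B)/6, q_B = (224 - 3q_C)/6.
Substituting one into the other gives q_C = 202/9 and q_B = 235/9.
Price P = 325 - 3·(437/9) = 538/3.
Cinder's profit: (538/3 - 112)·(202/9) = 1511.2593.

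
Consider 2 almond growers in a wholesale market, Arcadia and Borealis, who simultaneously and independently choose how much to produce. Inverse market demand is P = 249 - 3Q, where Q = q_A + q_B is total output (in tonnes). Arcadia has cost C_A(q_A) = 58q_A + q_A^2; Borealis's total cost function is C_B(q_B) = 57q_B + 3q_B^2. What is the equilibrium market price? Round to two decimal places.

Arcadia's profit: π_A = (249 - 3Q)q_A - (58q_A + q_A²). Setting ∂π_A/∂q_A = 0: 191 - 8q_A - 3(q_B) = 0.
Borealis's first-order condition: 192 - 12q_B - 3(q_A) = 0.
Rearranging gives the reaction functions q_A = (191 - 3q_B)/8 and q_B = (192 - 3q_A)/12.
Substituting one into the other gives q_A = 572/29 and q_B = 321/29.
Total output Q = 893/29, so price P = 249 - 3·(893/29) = 156.6207.

156.62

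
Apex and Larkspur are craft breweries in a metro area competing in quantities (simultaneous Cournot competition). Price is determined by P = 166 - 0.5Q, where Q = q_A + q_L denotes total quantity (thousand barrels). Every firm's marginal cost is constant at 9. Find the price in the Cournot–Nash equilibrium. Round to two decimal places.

Each firm earns π_i = (166 - 0.5Q)q_i - 9q_i.
Setting ∂π_i/∂q_i = 0 with rivals' quantities fixed: 157 - q_i - (1/2)q_j = 0.
By symmetry each firm produces the same amount; substituting q_j = q_i yields q_i = 157/(3/2) = 314/3.
Total output Q = 628/3, so price P = 166 - (1/2)·(628/3) = 184/3.

61.33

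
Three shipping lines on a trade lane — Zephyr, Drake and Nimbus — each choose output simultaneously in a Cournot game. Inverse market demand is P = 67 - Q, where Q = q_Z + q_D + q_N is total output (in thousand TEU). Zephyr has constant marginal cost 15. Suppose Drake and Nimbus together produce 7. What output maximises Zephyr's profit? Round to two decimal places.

With rivals' combined output fixed at 7, Zephyr's profit is π_Z = (67 - 7 - q_Z)q_Z - (15q_Z) = (60 - q_Z)q_Z - (15q_Z).
∂π_Z/∂q_Z = 45 - 2q_Z = 0, so q_Z = 45/2.

22.50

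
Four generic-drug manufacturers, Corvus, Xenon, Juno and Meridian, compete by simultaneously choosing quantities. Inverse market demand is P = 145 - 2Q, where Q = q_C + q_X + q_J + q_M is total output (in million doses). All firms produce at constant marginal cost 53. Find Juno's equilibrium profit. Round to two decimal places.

Each firm earns π_i = (145 - 2Q)q_i - 53q_i.
First-order condition (treating rivals' output as given): 92 - 4q_i - 2·Σ_{j≠i} q_j = 0.
By symmetry each firm produces the same amount; substituting Σ_{j≠i} q_j = 3q_i yields q_i = 92/10 = 46/5.
Price P = 145 - 2·(184/5) = 357/5.
Juno's profit: (357/5 - 53)·(46/5) = 169.2800.

169.28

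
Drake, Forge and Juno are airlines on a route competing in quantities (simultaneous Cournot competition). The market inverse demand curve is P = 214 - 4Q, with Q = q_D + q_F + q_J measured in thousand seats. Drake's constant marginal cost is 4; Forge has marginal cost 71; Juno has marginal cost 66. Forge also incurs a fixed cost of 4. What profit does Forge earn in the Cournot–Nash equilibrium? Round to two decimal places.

Drake's profit: π_D = (214 - 4Q)q_D - (4q_D). Setting ∂π_D/∂q_D = 0: 210 - 8q_D - 4(q_F + q_J) = 0.
Forge's first-order condition: 143 - 8q_F - 4(q_D + q_J) = 0.
Juno's profit: π_J = (214 - 4Q)q_J - (66q_J). Setting ∂π_J/∂q_J = 0: 148 - 8q_J - 4(q_D + q_F) = 0.
Adding the 3 first-order conditions: 501 − 16Q = 0, so Q = 501/16.
Back-substituting: q_D = (210 − 501/4)/4 = 339/16, q_F = (143 − 501/4)/4 = 71/16, q_J = (148 − 501/4)/4 = 91/16.
Price P = 214 - 4·(501/16) = 355/4.
Forge's profit: (355/4 - 71)·(71/16) - 4 = 74.7656.

74.77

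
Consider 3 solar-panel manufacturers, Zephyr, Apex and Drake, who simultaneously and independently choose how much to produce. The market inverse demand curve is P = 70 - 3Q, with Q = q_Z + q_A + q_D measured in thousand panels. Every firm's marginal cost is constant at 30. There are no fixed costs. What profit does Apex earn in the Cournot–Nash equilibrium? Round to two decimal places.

Each firm earns π_i = (70 - 3Q)q_i - 30q_i.
First-order condition (treating rivals' output as given): 40 - 6q_i - 3·Σ_{j≠i} q_j = 0.
With identical firms every q_j equals q_i, so Σ_{j≠i} q_j = 2q_i and 40 = 12q_i, giving q_i = 10/3.
Price P = 70 - 3·10 = 40.
Apex's profit: (40 - 30)·(10/3) = 100/3.

33.33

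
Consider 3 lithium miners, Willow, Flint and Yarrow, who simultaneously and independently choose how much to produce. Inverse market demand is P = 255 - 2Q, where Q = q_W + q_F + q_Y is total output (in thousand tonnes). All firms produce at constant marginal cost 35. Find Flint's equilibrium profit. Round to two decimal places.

Each firm earns π_i = (255 - 2Q)q_i - 35q_i.
First-order condition (treating rivals' output as given): 220 - 4q_i - 2·Σ_{j≠i} q_j = 0.
With identical firms every q_j equals q_i, so Σ_{j≠i} q_j = 2q_i and 220 = 8q_i, giving q_i = 55/2.
Price P = 255 - 2·(165/2) = 90.
Flint's profit: (90 - 35)·(55/2) = 1512.5000.

1512.50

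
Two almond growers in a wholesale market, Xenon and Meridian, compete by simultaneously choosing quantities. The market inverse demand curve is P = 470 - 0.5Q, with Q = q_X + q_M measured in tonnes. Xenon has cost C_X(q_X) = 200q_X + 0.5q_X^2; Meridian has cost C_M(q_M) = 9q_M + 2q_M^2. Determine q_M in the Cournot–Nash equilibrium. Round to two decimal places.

Xenon's profit: π_X = (470 - 0.5Q)q_X - (200q_X + (1/2)q_X²). Setting ∂π_X/∂q_X = 0: 270 - 2q_X - (1/2)(q_M) = 0.
Meridian's first-order condition: 461 - 5q_M - (1/2)(q_X) = 0.
Rearranging gives the reaction functions q_X = (270 - (1/2)q_M)/2 and q_M = (461 - (1/2)q_X)/5.
Substituting one into the other gives q_X = 114.8205 and q_M = 80.7179.

80.72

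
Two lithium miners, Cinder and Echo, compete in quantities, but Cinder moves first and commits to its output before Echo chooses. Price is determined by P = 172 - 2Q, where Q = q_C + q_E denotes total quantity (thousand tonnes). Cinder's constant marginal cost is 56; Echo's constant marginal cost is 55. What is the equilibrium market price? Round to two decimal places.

Solve by backward induction. Given q_C, the follower Echo maximises π_E = (172 - 2q_C - 2q_E)q_E - 55q_E.
Follower FOC: 117 - 2q_C - 4q_E = 0, so q_E(q_C) = (117 - 2q_C)/4.
The leader anticipates this reaction. Substituting into P = 172 - 2Q gives P = 227/2 - q_C, so π_C = (227/2 - q_C)q_C - 56q_C.
Maximising: ∂π_C/∂q_C = 115/2 - 2q_C = 0, giving q_C = 115/4.
Then q_E = (117 - 2·(115/4))/4 = 119/8.
Total output Q = 349/8, so price P = 172 - 2·(349/8) = 339/4.

84.75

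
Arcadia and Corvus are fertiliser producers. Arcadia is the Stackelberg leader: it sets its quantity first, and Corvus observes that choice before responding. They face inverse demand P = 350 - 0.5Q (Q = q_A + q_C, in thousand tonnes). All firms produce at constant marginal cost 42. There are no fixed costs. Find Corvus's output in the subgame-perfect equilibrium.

154

Solve by backward induction. Given q_A, the follower Corvus maximises π_C = (350 - (1/2)q_A - (1/2)q_C)q_C - 42q_C.
Setting the follower's marginal profit to zero, 308 - (1/2)q_A - q_C = 0, i.e. q_C = (308 - (1/2)q_A).
The leader anticipates this reaction. Substituting into P = 350 - 0.5Q gives P = 196 - (1/4)q_A, so π_A = (196 - (1/4)q_A)q_A - 42q_A.
Leader FOC: 154 - (1/2)q_A = 0, so q_A = 308.
Then q_C = (308 - (1/2)·308) = 154.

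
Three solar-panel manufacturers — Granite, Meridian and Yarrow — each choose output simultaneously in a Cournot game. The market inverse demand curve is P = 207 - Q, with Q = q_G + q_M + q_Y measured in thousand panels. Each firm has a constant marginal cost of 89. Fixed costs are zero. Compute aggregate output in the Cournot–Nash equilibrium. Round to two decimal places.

A representative firm's profit is π_i = q_i(207 - Q) - 89q_i.
First-order condition (treating rivals' output as given): 118 - 2q_i - Σ_{j≠i} q_j = 0.
By symmetry each firm produces the same amount; substituting Σ_{j≠i} q_j = 2q_i yields q_i = 118/4 = 59/2.
Total output Q = 59/2 + 59/2 + 59/2 = 177/2.

88.50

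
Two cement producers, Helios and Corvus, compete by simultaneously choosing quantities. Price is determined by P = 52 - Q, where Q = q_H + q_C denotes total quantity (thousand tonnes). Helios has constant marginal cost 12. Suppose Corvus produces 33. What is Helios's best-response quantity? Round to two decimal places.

With the rival's output fixed at 33, Helios's profit is π_H = (52 - 33 - q_H)q_H - (12q_H) = (19 - q_H)q_H - (12q_H).
∂π_H/∂q_H = 7 - 2q_H = 0, so q_H = 7/2.

3.50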